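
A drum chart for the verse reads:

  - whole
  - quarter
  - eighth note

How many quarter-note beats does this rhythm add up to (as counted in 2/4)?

One quarter-note beat = 2 eighth notes.
Express everything in eighth notes: whole = 8; quarter = 2; eighth note = 1.
Total: 8 + 2 + 1 = 11.
11 ÷ 2 = 5.5 beats.

5.5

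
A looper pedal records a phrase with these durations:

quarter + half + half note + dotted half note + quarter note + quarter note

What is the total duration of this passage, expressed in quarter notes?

Convert each value to quarter notes: quarter = 1; half = 2; half note = 2; dotted half note = 3; quarter note = 1; quarter note = 1.
Total: 1 + 2 + 2 + 3 + 1 + 1 = 10 quarter notes.

10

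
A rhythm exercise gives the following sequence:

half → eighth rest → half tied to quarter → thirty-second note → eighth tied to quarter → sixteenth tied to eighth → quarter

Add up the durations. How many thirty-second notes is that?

Express everything in thirty-second notes: half = 16; eighth rest = 4; half tied to quarter (half + quarter) = 24; thirty-second note = 1; eighth tied to quarter (eighth + quarter) = 12; sixteenth tied to eighth (sixteenth + eighth) = 6; quarter = 8.
Total: 16 + 4 + 24 + 1 + 12 + 6 + 8 = 71 thirty-second notes.

71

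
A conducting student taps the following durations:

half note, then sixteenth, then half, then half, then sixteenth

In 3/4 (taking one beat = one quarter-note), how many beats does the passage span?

One quarter-note beat = 4 sixteenth notes.
In sixteenth notes: half note = 8; sixteenth = 1; half = 8; half = 8; sixteenth = 1.
Adding: 8 + 1 + 8 + 8 + 1 = 26.
26 ÷ 4 = 6.5 beats.

6.5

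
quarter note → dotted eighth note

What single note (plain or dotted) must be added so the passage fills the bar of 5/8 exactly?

dotted eighth note

The bar of 5/8 = 10 sixteenth notes.
Express everything in sixteenth notes: quarter note = 4; dotted eighth note = 3.
Sum: 4 + 3 = 7.
Remaining: 10 − 7 = 3 sixteenth notes, which is a dotted eighth note.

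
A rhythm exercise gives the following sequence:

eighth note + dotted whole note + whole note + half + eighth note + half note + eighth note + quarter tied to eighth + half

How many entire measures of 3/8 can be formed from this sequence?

12

One bar of 3/8 = 3 eighth notes.
Express everything in eighth notes: eighth note = 1; dotted whole note = 12; whole note = 8; half = 4; eighth note = 1; half note = 4; eighth note = 1; quarter tied to eighth (quarter + eighth) = 3; half = 4.
Adding: 1 + 12 + 8 + 4 + 1 + 4 + 1 + 3 + 4 = 38.
38 ÷ 3 = 12 complete bars with 2 left over.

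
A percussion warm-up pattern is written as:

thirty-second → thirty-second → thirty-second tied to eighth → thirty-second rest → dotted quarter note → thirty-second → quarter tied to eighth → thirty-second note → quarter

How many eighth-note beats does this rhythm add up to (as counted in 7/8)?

10.5

One eighth-note beat = 4 thirty-second notes.
In thirty-second notes: thirty-second = 1; thirty-second = 1; thirty-second tied to eighth (thirty-second + eighth) = 5; thirty-second rest = 1; dotted quarter note = 12; thirty-second = 1; quarter tied to eighth (quarter + eighth) = 12; thirty-second note = 1; quarter = 8.
Adding: 1 + 1 + 5 + 1 + 12 + 1 + 12 + 1 + 8 = 42.
42 ÷ 4 = 10.5 beats.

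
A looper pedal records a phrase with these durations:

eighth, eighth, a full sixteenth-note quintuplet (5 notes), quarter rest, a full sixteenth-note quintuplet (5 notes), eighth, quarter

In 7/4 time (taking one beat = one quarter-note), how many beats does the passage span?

One quarter-note beat = 2 eighth notes.
In eighth notes: eighth = 1; eighth = 1; a full sixteenth-note quintuplet (5 notes) (five quintuplet sixteenths span one quarter) = 2; quarter rest = 2; a full sixteenth-note quintuplet (5 notes) (five quintuplet sixteenths span one quarter) = 2; eighth = 1; quarter = 2.
Adding: 1 + 1 + 2 + 2 + 2 + 1 + 2 = 11.
11 ÷ 2 = 5.5 beats.

5.5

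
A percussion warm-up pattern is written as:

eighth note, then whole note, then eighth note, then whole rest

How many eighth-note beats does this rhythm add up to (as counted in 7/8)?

One eighth-note beat = 2 sixteenth notes.
Express everything in sixteenth notes: eighth note = 2; whole note = 16; eighth note = 2; whole rest = 16.
Altogether 2 + 16 + 2 + 16 = 36.
36 ÷ 2 = 18 beats.

18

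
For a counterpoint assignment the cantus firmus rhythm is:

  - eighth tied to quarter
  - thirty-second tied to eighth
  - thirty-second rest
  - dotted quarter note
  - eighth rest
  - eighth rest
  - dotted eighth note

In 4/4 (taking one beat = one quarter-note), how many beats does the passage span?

5.5

One quarter-note beat = 8 thirty-second notes.
In thirty-second notes: eighth tied to quarter (eighth + quarter) = 12; thirty-second tied to eighth (thirty-second + eighth) = 5; thirty-second rest = 1; dotted quarter note = 12; eighth rest = 4; eighth rest = 4; dotted eighth note = 6.
Sum: 12 + 5 + 1 + 12 + 4 + 4 + 6 = 44.
44 ÷ 8 = 5.5 beats.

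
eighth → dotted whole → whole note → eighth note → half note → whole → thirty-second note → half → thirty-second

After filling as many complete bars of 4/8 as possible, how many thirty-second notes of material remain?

10

One bar of 4/8 = 16 thirty-second notes.
Convert each value to thirty-second notes: eighth = 4; dotted whole = 48; whole note = 32; eighth note = 4; half note = 16; whole = 32; thirty-second note = 1; half = 16; thirty-second = 1.
Sum: 4 + 48 + 32 + 4 + 16 + 32 + 1 + 16 + 1 = 154.
154 ÷ 16 = 9 complete bars with 10 thirty-second notes remaining.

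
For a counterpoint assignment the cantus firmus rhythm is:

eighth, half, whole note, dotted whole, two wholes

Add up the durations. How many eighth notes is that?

Each duration in eighth notes: eighth = 1; half = 4; whole note = 8; dotted whole = 12; whole = 8; whole = 8.
Adding: 1 + 4 + 8 + 12 + 8 + 8 = 41 eighth notes.

41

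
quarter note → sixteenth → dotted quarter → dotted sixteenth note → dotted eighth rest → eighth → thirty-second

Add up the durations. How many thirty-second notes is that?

Each duration in thirty-second notes: quarter note = 8; sixteenth = 2; dotted quarter = 12; dotted sixteenth note = 3; dotted eighth rest = 6; eighth = 4; thirty-second = 1.
Total: 8 + 2 + 12 + 3 + 6 + 4 + 1 = 36 thirty-second notes.

36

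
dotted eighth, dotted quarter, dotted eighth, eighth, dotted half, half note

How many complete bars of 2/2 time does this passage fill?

One bar of 2/2 = 16 sixteenth notes.
Working in sixteenth notes: dotted eighth = 3; dotted quarter = 6; dotted eighth = 3; eighth = 2; dotted half = 12; half note = 8.
Adding: 3 + 6 + 3 + 2 + 12 + 8 = 34.
34 ÷ 16 = 2 complete bars with 2 left over.

2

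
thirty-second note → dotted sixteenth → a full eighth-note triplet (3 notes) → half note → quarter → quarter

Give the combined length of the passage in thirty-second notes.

Convert each value to thirty-second notes: thirty-second note = 1; dotted sixteenth = 3; a full eighth-note triplet (3 notes) (three triplet eighths span one quarter) = 8; half note = 16; quarter = 8; quarter = 8.
Altogether 1 + 3 + 8 + 16 + 8 + 8 = 44 thirty-second notes.

44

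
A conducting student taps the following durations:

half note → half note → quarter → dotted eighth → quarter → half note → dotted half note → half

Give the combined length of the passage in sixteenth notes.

55

Each duration in sixteenth notes: half note = 8; half note = 8; quarter = 4; dotted eighth = 3; quarter = 4; half note = 8; dotted half note = 12; half = 8.
Sum: 8 + 8 + 4 + 3 + 4 + 8 + 12 + 8 = 55 sixteenth notes.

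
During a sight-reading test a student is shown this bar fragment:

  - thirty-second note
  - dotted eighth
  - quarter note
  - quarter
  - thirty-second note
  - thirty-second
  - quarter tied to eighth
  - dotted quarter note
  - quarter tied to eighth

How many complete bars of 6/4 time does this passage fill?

1

One bar of 6/4 = 48 thirty-second notes.
Convert each value to thirty-second notes: thirty-second note = 1; dotted eighth = 6; quarter note = 8; quarter = 8; thirty-second note = 1; thirty-second = 1; quarter tied to eighth (quarter + eighth) = 12; dotted quarter note = 12; quarter tied to eighth (quarter + eighth) = 12.
Sum: 1 + 6 + 8 + 8 + 1 + 1 + 12 + 12 + 12 = 61.
61 ÷ 48 = 1 complete bar with 13 left over.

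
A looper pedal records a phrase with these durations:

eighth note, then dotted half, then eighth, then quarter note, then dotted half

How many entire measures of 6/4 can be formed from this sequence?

1

One bar of 6/4 = 12 eighth notes.
Each duration in eighth notes: eighth note = 1; dotted half = 6; eighth = 1; quarter note = 2; dotted half = 6.
Altogether 1 + 6 + 1 + 2 + 6 = 16.
16 ÷ 12 = 1 complete bar with 4 left over.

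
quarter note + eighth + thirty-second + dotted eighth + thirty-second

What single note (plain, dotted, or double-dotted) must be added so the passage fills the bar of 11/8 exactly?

dotted half note

The bar of 11/8 = 44 thirty-second notes.
Express everything in thirty-second notes: quarter note = 8; eighth = 4; thirty-second = 1; dotted eighth = 6; thirty-second = 1.
Altogether 8 + 4 + 1 + 6 + 1 = 20.
Remaining: 44 − 20 = 24 thirty-second notes, which is a dotted half note.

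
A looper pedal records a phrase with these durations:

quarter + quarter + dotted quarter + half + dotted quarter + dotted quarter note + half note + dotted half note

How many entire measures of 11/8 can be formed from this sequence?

2

One bar of 11/8 = 11 eighth notes.
Working in eighth notes: quarter = 2; quarter = 2; dotted quarter = 3; half = 4; dotted quarter = 3; dotted quarter note = 3; half note = 4; dotted half note = 6.
Adding: 2 + 2 + 3 + 4 + 3 + 3 + 4 + 6 = 27.
27 ÷ 11 = 2 complete bars with 5 left over.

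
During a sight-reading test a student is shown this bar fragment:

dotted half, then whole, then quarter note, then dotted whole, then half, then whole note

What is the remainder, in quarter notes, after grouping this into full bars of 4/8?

One bar of 4/8 = 2 quarter notes.
Express everything in quarter notes: dotted half = 3; whole = 4; quarter note = 1; dotted whole = 6; half = 2; whole note = 4.
Total: 3 + 4 + 1 + 6 + 2 + 4 = 20.
20 ÷ 2 = 10 complete bars with 0 quarter notes remaining.

0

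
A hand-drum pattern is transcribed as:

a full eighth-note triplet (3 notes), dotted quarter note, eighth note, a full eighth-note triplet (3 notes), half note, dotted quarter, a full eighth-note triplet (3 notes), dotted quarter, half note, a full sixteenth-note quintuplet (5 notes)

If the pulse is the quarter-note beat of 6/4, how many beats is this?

13

One quarter-note beat = 2 eighth notes.
Express everything in eighth notes: a full eighth-note triplet (3 notes) (three triplet eighths span one quarter) = 2; dotted quarter note = 3; eighth note = 1; a full eighth-note triplet (3 notes) (three triplet eighths span one quarter) = 2; half note = 4; dotted quarter = 3; a full eighth-note triplet (3 notes) (three triplet eighths span one quarter) = 2; dotted quarter = 3; half note = 4; a full sixteenth-note quintuplet (5 notes) (five quintuplet sixteenths span one quarter) = 2.
Total: 2 + 3 + 1 + 2 + 4 + 3 + 2 + 3 + 4 + 2 = 26.
26 ÷ 2 = 13 beats.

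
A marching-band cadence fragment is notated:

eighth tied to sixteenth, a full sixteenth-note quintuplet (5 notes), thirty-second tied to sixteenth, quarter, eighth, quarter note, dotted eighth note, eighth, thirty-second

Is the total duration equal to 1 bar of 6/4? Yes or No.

One bar of 6/4 = 48 thirty-second notes.
Convert each value to thirty-second notes: eighth tied to sixteenth (eighth + sixteenth) = 6; a full sixteenth-note quintuplet (5 notes) (five quintuplet sixteenths span one quarter) = 8; thirty-second tied to sixteenth (thirty-second + sixteenth) = 3; quarter = 8; eighth = 4; quarter note = 8; dotted eighth note = 6; eighth = 4; thirty-second = 1.
Altogether 6 + 8 + 3 + 8 + 4 + 8 + 6 + 4 + 1 = 48.
48 equals 48, so the answer is Yes.

Yes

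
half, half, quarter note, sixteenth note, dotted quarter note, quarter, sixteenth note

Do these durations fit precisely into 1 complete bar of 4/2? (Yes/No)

Yes

One bar of 4/2 = 32 sixteenth notes.
Working in sixteenth notes: half = 8; half = 8; quarter note = 4; sixteenth note = 1; dotted quarter note = 6; quarter = 4; sixteenth note = 1.
Sum: 8 + 8 + 4 + 1 + 6 + 4 + 1 = 32.
32 equals 32, so the answer is Yes.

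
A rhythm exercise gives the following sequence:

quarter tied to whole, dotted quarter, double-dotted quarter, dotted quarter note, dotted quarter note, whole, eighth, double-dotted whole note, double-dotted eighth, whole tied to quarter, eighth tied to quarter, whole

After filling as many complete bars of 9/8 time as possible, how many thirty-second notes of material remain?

One bar of 9/8 = 36 thirty-second notes.
Working in thirty-second notes: quarter tied to whole (quarter + whole) = 40; dotted quarter = 12; double-dotted quarter = 14; dotted quarter note = 12; dotted quarter note = 12; whole = 32; eighth = 4; double-dotted whole note = 56; double-dotted eighth = 7; whole tied to quarter (whole + quarter) = 40; eighth tied to quarter (eighth + quarter) = 12; whole = 32.
Sum: 40 + 12 + 14 + 12 + 12 + 32 + 4 + 56 + 7 + 40 + 12 + 32 = 273.
273 ÷ 36 = 7 complete bars with 21 thirty-second notes remaining.

21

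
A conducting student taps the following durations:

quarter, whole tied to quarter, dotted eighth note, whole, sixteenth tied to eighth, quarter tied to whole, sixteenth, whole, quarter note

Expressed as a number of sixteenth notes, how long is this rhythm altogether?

87

Convert each value to sixteenth notes: quarter = 4; whole tied to quarter (whole + quarter) = 20; dotted eighth note = 3; whole = 16; sixteenth tied to eighth (sixteenth + eighth) = 3; quarter tied to whole (quarter + whole) = 20; sixteenth = 1; whole = 16; quarter note = 4.
Total: 4 + 20 + 3 + 16 + 3 + 20 + 1 + 16 + 4 = 87 sixteenth notes.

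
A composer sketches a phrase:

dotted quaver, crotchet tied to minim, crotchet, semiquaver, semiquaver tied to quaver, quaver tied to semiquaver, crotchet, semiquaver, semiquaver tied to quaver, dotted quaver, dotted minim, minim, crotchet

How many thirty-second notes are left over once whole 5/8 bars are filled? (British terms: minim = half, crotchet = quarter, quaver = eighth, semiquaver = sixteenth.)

One bar of 5/8 = 10 sixteenth notes.
Convert each value to sixteenth notes: dotted quaver = 3; crotchet tied to minim (crotchet + minim) = 12; crotchet = 4; semiquaver = 1; semiquaver tied to quaver (semiquaver + quaver) = 3; quaver tied to semiquaver (quaver + semiquaver) = 3; crotchet = 4; semiquaver = 1; semiquaver tied to quaver (semiquaver + quaver) = 3; dotted quaver = 3; dotted minim = 12; minim = 8; crotchet = 4.
Adding: 3 + 12 + 4 + 1 + 3 + 3 + 4 + 1 + 3 + 3 + 12 + 8 + 4 = 61.
61 ÷ 10 = 6 complete bars with 1 sixteenth note remaining = 2 thirty-second notes.

2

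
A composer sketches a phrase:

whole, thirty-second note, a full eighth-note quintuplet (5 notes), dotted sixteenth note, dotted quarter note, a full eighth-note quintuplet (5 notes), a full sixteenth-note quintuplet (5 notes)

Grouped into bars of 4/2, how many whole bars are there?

One bar of 4/2 = 64 thirty-second notes.
Convert each value to thirty-second notes: whole = 32; thirty-second note = 1; a full eighth-note quintuplet (5 notes) (five quintuplet eighths span one half) = 16; dotted sixteenth note = 3; dotted quarter note = 12; a full eighth-note quintuplet (5 notes) (five quintuplet eighths span one half) = 16; a full sixteenth-note quintuplet (5 notes) (five quintuplet sixteenths span one quarter) = 8.
Total: 32 + 1 + 16 + 3 + 12 + 16 + 8 = 88.
88 ÷ 64 = 1 complete bar with 24 left over.

1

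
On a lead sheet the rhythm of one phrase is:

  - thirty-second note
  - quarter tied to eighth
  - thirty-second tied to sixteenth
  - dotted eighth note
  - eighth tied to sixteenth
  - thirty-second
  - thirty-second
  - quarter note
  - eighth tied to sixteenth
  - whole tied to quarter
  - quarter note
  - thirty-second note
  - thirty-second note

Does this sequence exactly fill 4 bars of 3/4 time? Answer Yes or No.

One bar of 3/4 = 24 thirty-second notes, so 4 bars = 96.
In thirty-second notes: thirty-second note = 1; quarter tied to eighth (quarter + eighth) = 12; thirty-second tied to sixteenth (thirty-second + sixteenth) = 3; dotted eighth note = 6; eighth tied to sixteenth (eighth + sixteenth) = 6; thirty-second = 1; thirty-second = 1; quarter note = 8; eighth tied to sixteenth (eighth + sixteenth) = 6; whole tied to quarter (whole + quarter) = 40; quarter note = 8; thirty-second note = 1; thirty-second note = 1.
Sum: 1 + 12 + 3 + 6 + 6 + 1 + 1 + 8 + 6 + 40 + 8 + 1 + 1 = 94.
94 falls short of 96, so the answer is No.

No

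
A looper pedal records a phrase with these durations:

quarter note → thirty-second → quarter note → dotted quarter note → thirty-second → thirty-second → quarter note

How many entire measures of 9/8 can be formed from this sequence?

1

One bar of 9/8 = 36 thirty-second notes.
In thirty-second notes: quarter note = 8; thirty-second = 1; quarter note = 8; dotted quarter note = 12; thirty-second = 1; thirty-second = 1; quarter note = 8.
Sum: 8 + 1 + 8 + 12 + 1 + 1 + 8 = 39.
39 ÷ 36 = 1 complete bar with 3 left over.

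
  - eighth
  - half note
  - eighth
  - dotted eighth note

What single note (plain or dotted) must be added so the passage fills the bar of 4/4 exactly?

The bar of 4/4 = 16 sixteenth notes.
Convert each value to sixteenth notes: eighth = 2; half note = 8; eighth = 2; dotted eighth note = 3.
Adding: 2 + 8 + 2 + 3 = 15.
Remaining: 16 − 15 = 1 sixteenth note, which is a sixteenth note.

sixteenth note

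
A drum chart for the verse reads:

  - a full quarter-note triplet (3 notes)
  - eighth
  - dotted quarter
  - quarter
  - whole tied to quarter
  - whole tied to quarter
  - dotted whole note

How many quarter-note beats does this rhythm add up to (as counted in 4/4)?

One quarter-note beat = 2 eighth notes.
Working in eighth notes: a full quarter-note triplet (3 notes) (three triplet quarters span one half) = 4; eighth = 1; dotted quarter = 3; quarter = 2; whole tied to quarter (whole + quarter) = 10; whole tied to quarter (whole + quarter) = 10; dotted whole note = 12.
Sum: 4 + 1 + 3 + 2 + 10 + 10 + 12 = 42.
42 ÷ 2 = 21 beats.

21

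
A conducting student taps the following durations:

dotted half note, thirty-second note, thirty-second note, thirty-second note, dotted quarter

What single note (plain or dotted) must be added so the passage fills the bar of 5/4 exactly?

The bar of 5/4 = 40 thirty-second notes.
Convert each value to thirty-second notes: dotted half note = 24; thirty-second note = 1; thirty-second note = 1; thirty-second note = 1; dotted quarter = 12.
Total: 24 + 1 + 1 + 1 + 12 = 39.
Remaining: 40 − 39 = 1 thirty-second note, which is a thirty-second note.

thirty-second note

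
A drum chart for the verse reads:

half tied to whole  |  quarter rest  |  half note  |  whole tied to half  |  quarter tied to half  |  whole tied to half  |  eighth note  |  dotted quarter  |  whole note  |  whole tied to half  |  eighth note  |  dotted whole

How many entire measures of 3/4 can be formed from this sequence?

One bar of 3/4 = 6 eighth notes.
Convert each value to eighth notes: half tied to whole (half + whole) = 12; quarter rest = 2; half note = 4; whole tied to half (whole + half) = 12; quarter tied to half (quarter + half) = 6; whole tied to half (whole + half) = 12; eighth note = 1; dotted quarter = 3; whole note = 8; whole tied to half (whole + half) = 12; eighth note = 1; dotted whole = 12.
Total: 12 + 2 + 4 + 12 + 6 + 12 + 1 + 3 + 8 + 12 + 1 + 12 = 85.
85 ÷ 6 = 14 complete bars with 1 left over.

14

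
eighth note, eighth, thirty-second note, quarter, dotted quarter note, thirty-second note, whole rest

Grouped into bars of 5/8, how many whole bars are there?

One bar of 5/8 = 20 thirty-second notes.
Convert each value to thirty-second notes: eighth note = 4; eighth = 4; thirty-second note = 1; quarter = 8; dotted quarter note = 12; thirty-second note = 1; whole rest = 32.
Adding: 4 + 4 + 1 + 8 + 12 + 1 + 32 = 62.
62 ÷ 20 = 3 complete bars with 2 left over.

3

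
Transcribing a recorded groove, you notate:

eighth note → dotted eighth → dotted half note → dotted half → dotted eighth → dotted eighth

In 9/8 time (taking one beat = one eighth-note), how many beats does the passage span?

One eighth-note beat = 2 sixteenth notes.
Convert each value to sixteenth notes: eighth note = 2; dotted eighth = 3; dotted half note = 12; dotted half = 12; dotted eighth = 3; dotted eighth = 3.
Altogether 2 + 3 + 12 + 12 + 3 + 3 = 35.
35 ÷ 2 = 17.5 beats.

17.5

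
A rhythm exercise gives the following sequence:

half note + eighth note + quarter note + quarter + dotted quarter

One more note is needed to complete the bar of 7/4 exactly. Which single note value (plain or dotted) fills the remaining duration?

The bar of 7/4 = 14 eighth notes.
Express everything in eighth notes: half note = 4; eighth note = 1; quarter note = 2; quarter = 2; dotted quarter = 3.
Adding: 4 + 1 + 2 + 2 + 3 = 12.
Remaining: 14 − 12 = 2 eighth notes, which is a quarter note.

quarter note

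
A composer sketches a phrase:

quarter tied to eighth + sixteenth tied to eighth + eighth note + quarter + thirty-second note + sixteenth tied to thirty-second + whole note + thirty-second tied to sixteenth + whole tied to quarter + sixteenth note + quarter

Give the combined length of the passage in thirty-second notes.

119

Each duration in thirty-second notes: quarter tied to eighth (quarter + eighth) = 12; sixteenth tied to eighth (sixteenth + eighth) = 6; eighth note = 4; quarter = 8; thirty-second note = 1; sixteenth tied to thirty-second (sixteenth + thirty-second) = 3; whole note = 32; thirty-second tied to sixteenth (thirty-second + sixteenth) = 3; whole tied to quarter (whole + quarter) = 40; sixteenth note = 2; quarter = 8.
Total: 12 + 6 + 4 + 8 + 1 + 3 + 32 + 3 + 40 + 2 + 8 = 119 thirty-second notes.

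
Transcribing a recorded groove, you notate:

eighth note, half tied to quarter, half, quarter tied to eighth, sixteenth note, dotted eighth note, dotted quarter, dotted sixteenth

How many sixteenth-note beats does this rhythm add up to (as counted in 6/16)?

One sixteenth-note beat = 2 thirty-second notes.
In thirty-second notes: eighth note = 4; half tied to quarter (half + quarter) = 24; half = 16; quarter tied to eighth (quarter + eighth) = 12; sixteenth note = 2; dotted eighth note = 6; dotted quarter = 12; dotted sixteenth = 3.
Adding: 4 + 24 + 16 + 12 + 2 + 6 + 12 + 3 = 79.
79 ÷ 2 = 39.5 beats.

39.5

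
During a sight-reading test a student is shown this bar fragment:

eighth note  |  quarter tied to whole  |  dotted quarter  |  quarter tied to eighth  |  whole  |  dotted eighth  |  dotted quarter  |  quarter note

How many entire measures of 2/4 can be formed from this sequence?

One bar of 2/4 = 8 sixteenth notes.
Express everything in sixteenth notes: eighth note = 2; quarter tied to whole (quarter + whole) = 20; dotted quarter = 6; quarter tied to eighth (quarter + eighth) = 6; whole = 16; dotted eighth = 3; dotted quarter = 6; quarter note = 4.
Total: 2 + 20 + 6 + 6 + 16 + 3 + 6 + 4 = 63.
63 ÷ 8 = 7 complete bars with 7 left over.

7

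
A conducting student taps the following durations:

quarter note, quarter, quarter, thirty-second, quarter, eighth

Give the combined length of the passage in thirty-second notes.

Working in thirty-second notes: quarter note = 8; quarter = 8; quarter = 8; thirty-second = 1; quarter = 8; eighth = 4.
Altogether 8 + 8 + 8 + 1 + 8 + 4 = 37 thirty-second notes.

37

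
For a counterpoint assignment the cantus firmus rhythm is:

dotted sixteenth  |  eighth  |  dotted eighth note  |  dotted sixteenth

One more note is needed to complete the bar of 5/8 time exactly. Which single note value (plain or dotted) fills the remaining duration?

eighth note

The bar of 5/8 = 20 thirty-second notes.
Working in thirty-second notes: dotted sixteenth = 3; eighth = 4; dotted eighth note = 6; dotted sixteenth = 3.
Sum: 3 + 4 + 6 + 3 = 16.
Remaining: 20 − 16 = 4 thirty-second notes, which is a eighth note.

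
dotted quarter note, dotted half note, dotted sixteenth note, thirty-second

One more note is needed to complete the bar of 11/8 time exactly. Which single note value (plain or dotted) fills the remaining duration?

The bar of 11/8 = 44 thirty-second notes.
Convert each value to thirty-second notes: dotted quarter note = 12; dotted half note = 24; dotted sixteenth note = 3; thirty-second = 1.
Altogether 12 + 24 + 3 + 1 = 40.
Remaining: 44 − 40 = 4 thirty-second notes, which is a eighth note.

eighth note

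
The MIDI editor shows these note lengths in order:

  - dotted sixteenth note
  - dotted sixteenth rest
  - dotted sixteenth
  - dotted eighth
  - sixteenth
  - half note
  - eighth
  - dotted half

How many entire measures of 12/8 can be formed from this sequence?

One bar of 12/8 = 48 thirty-second notes.
Each duration in thirty-second notes: dotted sixteenth note = 3; dotted sixteenth rest = 3; dotted sixteenth = 3; dotted eighth = 6; sixteenth = 2; half note = 16; eighth = 4; dotted half = 24.
Adding: 3 + 3 + 3 + 6 + 2 + 16 + 4 + 24 = 61.
61 ÷ 48 = 1 complete bar with 13 left over.

1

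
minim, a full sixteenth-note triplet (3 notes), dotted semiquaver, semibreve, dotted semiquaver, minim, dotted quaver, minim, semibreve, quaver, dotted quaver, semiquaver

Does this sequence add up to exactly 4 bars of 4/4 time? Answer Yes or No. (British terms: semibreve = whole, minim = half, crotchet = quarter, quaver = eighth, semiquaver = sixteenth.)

No

One bar of 4/4 = 32 thirty-second notes, so 4 bars = 128.
Express everything in thirty-second notes: minim = 16; a full sixteenth-note triplet (3 notes) (three triplet sixteenths span one eighth) = 4; dotted semiquaver = 3; semibreve = 32; dotted semiquaver = 3; minim = 16; dotted quaver = 6; minim = 16; semibreve = 32; quaver = 4; dotted quaver = 6; semiquaver = 2.
Total: 16 + 4 + 3 + 32 + 3 + 16 + 6 + 16 + 32 + 4 + 6 + 2 = 140.
140 exceeds 128, so the answer is No.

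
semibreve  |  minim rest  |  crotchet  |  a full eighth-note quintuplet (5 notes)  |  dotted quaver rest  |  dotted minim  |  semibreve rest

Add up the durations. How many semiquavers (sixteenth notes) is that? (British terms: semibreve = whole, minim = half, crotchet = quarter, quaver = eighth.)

67

Working in sixteenth notes: semibreve = 16; minim rest = 8; crotchet = 4; a full eighth-note quintuplet (5 notes) (five quintuplet eighths span one half) = 8; dotted quaver rest = 3; dotted minim = 12; semibreve rest = 16.
Adding: 16 + 8 + 4 + 8 + 3 + 12 + 16 = 67 sixteenth notes.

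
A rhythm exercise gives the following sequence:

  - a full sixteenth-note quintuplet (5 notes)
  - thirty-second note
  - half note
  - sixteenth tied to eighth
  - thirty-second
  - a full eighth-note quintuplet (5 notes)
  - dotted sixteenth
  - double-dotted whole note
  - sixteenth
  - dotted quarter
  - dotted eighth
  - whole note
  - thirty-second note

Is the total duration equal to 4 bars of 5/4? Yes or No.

Yes

One bar of 5/4 = 40 thirty-second notes, so 4 bars = 160.
Convert each value to thirty-second notes: a full sixteenth-note quintuplet (5 notes) (five quintuplet sixteenths span one quarter) = 8; thirty-second note = 1; half note = 16; sixteenth tied to eighth (sixteenth + eighth) = 6; thirty-second = 1; a full eighth-note quintuplet (5 notes) (five quintuplet eighths span one half) = 16; dotted sixteenth = 3; double-dotted whole note = 56; sixteenth = 2; dotted quarter = 12; dotted eighth = 6; whole note = 32; thirty-second note = 1.
Total: 8 + 1 + 16 + 6 + 1 + 16 + 3 + 56 + 2 + 12 + 6 + 32 + 1 = 160.
160 equals 160, so the answer is Yes.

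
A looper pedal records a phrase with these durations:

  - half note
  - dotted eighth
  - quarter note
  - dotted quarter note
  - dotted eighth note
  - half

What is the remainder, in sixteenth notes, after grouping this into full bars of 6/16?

2

One bar of 6/16 = 6 sixteenth notes.
Convert each value to sixteenth notes: half note = 8; dotted eighth = 3; quarter note = 4; dotted quarter note = 6; dotted eighth note = 3; half = 8.
Adding: 8 + 3 + 4 + 6 + 3 + 8 = 32.
32 ÷ 6 = 5 complete bars with 2 sixteenth notes remaining.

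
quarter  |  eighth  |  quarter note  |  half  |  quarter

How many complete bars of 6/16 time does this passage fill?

3

One bar of 6/16 = 3 eighth notes.
Each duration in eighth notes: quarter = 2; eighth = 1; quarter note = 2; half = 4; quarter = 2.
Adding: 2 + 1 + 2 + 4 + 2 = 11.
11 ÷ 3 = 3 complete bars with 2 left over.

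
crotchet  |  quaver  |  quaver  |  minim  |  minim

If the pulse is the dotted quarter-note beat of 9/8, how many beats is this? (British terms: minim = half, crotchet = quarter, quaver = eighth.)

4

One dotted quarter-note beat = 3 eighth notes.
Working in eighth notes: crotchet = 2; quaver = 1; quaver = 1; minim = 4; minim = 4.
Sum: 2 + 1 + 1 + 4 + 4 = 12.
12 ÷ 3 = 4 beats.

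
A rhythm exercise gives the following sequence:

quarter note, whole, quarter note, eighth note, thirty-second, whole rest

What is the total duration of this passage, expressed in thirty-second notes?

85

In thirty-second notes: quarter note = 8; whole = 32; quarter note = 8; eighth note = 4; thirty-second = 1; whole rest = 32.
Sum: 8 + 32 + 8 + 4 + 1 + 32 = 85 thirty-second notes.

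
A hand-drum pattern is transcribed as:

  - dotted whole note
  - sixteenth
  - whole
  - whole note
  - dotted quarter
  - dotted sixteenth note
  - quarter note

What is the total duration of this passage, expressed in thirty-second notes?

137

Express everything in thirty-second notes: dotted whole note = 48; sixteenth = 2; whole = 32; whole note = 32; dotted quarter = 12; dotted sixteenth note = 3; quarter note = 8.
Total: 48 + 2 + 32 + 32 + 12 + 3 + 8 = 137 thirty-second notes.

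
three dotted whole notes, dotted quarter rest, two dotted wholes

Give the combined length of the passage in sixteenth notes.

126

Working in sixteenth notes: dotted whole note = 24; dotted whole note = 24; dotted whole note = 24; dotted quarter rest = 6; dotted whole = 24; dotted whole = 24.
Total: 24 + 24 + 24 + 6 + 24 + 24 = 126 sixteenth notes.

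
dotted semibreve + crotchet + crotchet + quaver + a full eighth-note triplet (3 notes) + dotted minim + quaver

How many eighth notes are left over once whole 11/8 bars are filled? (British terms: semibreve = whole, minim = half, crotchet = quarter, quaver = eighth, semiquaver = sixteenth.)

4

One bar of 11/8 = 11 eighth notes.
Express everything in eighth notes: dotted semibreve = 12; crotchet = 2; crotchet = 2; quaver = 1; a full eighth-note triplet (3 notes) (three triplet eighths span one quarter) = 2; dotted minim = 6; quaver = 1.
Adding: 12 + 2 + 2 + 1 + 2 + 6 + 1 = 26.
26 ÷ 11 = 2 complete bars with 4 eighth notes remaining.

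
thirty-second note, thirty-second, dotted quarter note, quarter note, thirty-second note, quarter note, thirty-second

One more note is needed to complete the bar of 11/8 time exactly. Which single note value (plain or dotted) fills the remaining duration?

dotted quarter note

The bar of 11/8 = 44 thirty-second notes.
In thirty-second notes: thirty-second note = 1; thirty-second = 1; dotted quarter note = 12; quarter note = 8; thirty-second note = 1; quarter note = 8; thirty-second = 1.
Total: 1 + 1 + 12 + 8 + 1 + 8 + 1 = 32.
Remaining: 44 − 32 = 12 thirty-second notes, which is a dotted quarter note.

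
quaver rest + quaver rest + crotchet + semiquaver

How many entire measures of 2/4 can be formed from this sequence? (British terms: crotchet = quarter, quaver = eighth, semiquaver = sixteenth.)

1

One bar of 2/4 = 8 sixteenth notes.
Each duration in sixteenth notes: quaver rest = 2; quaver rest = 2; crotchet = 4; semiquaver = 1.
Sum: 2 + 2 + 4 + 1 = 9.
9 ÷ 8 = 1 complete bar with 1 left over.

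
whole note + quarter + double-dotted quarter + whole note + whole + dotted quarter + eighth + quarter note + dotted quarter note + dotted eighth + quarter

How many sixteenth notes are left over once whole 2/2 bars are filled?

4

One bar of 2/2 = 16 sixteenth notes.
Convert each value to sixteenth notes: whole note = 16; quarter = 4; double-dotted quarter = 7; whole note = 16; whole = 16; dotted quarter = 6; eighth = 2; quarter note = 4; dotted quarter note = 6; dotted eighth = 3; quarter = 4.
Adding: 16 + 4 + 7 + 16 + 16 + 6 + 2 + 4 + 6 + 3 + 4 = 84.
84 ÷ 16 = 5 complete bars with 4 sixteenth notes remaining.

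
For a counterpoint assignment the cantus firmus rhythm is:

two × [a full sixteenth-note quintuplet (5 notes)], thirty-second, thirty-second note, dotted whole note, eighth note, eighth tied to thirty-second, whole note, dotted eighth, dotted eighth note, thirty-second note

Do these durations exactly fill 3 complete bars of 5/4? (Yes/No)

Yes

One bar of 5/4 = 40 thirty-second notes, so 3 bars = 120.
Each duration in thirty-second notes: a full sixteenth-note quintuplet (5 notes) (five quintuplet sixteenths span one quarter) = 8; a full sixteenth-note quintuplet (5 notes) (five quintuplet sixteenths span one quarter) = 8; thirty-second = 1; thirty-second note = 1; dotted whole note = 48; eighth note = 4; eighth tied to thirty-second (eighth + thirty-second) = 5; whole note = 32; dotted eighth = 6; dotted eighth note = 6; thirty-second note = 1.
Adding: 8 + 8 + 1 + 1 + 48 + 4 + 5 + 32 + 6 + 6 + 1 = 120.
120 equals 120, so the answer is Yes.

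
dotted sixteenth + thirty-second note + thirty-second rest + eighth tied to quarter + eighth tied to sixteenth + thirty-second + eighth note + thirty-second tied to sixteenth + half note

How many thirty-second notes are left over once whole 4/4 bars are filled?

15

One bar of 4/4 = 32 thirty-second notes.
Each duration in thirty-second notes: dotted sixteenth = 3; thirty-second note = 1; thirty-second rest = 1; eighth tied to quarter (eighth + quarter) = 12; eighth tied to sixteenth (eighth + sixteenth) = 6; thirty-second = 1; eighth note = 4; thirty-second tied to sixteenth (thirty-second + sixteenth) = 3; half note = 16.
Altogether 3 + 1 + 1 + 12 + 6 + 1 + 4 + 3 + 16 = 47.
47 ÷ 32 = 1 complete bar with 15 thirty-second notes remaining.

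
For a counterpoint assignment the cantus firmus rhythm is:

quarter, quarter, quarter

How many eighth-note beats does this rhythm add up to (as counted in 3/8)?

6

One eighth-note beat = 2 sixteenth notes.
Express everything in sixteenth notes: quarter = 4; quarter = 4; quarter = 4.
Altogether 4 + 4 + 4 = 12.
12 ÷ 2 = 6 beats.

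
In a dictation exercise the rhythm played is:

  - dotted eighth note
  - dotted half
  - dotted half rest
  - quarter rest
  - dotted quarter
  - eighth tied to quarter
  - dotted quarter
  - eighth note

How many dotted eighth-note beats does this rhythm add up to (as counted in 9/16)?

17

One dotted eighth-note beat = 3 sixteenth notes.
Convert each value to sixteenth notes: dotted eighth note = 3; dotted half = 12; dotted half rest = 12; quarter rest = 4; dotted quarter = 6; eighth tied to quarter (eighth + quarter) = 6; dotted quarter = 6; eighth note = 2.
Total: 3 + 12 + 12 + 4 + 6 + 6 + 6 + 2 = 51.
51 ÷ 3 = 17 beats.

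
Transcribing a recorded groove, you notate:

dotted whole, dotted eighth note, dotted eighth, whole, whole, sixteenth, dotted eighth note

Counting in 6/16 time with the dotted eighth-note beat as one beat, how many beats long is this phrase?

22

One dotted eighth-note beat = 3 sixteenth notes.
Convert each value to sixteenth notes: dotted whole = 24; dotted eighth note = 3; dotted eighth = 3; whole = 16; whole = 16; sixteenth = 1; dotted eighth note = 3.
Sum: 24 + 3 + 3 + 16 + 16 + 1 + 3 = 66.
66 ÷ 3 = 22 beats.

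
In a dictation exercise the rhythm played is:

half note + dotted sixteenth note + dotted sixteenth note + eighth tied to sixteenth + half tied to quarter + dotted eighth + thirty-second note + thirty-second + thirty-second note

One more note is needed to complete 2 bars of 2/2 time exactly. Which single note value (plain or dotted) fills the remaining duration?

dotted sixteenth note

2 bars of 2/2 = 64 thirty-second notes.
Working in thirty-second notes: half note = 16; dotted sixteenth note = 3; dotted sixteenth note = 3; eighth tied to sixteenth (eighth + sixteenth) = 6; half tied to quarter (half + quarter) = 24; dotted eighth = 6; thirty-second note = 1; thirty-second = 1; thirty-second note = 1.
Total: 16 + 3 + 3 + 6 + 24 + 6 + 1 + 1 + 1 = 61.
Remaining: 64 − 61 = 3 thirty-second notes, which is a dotted sixteenth note.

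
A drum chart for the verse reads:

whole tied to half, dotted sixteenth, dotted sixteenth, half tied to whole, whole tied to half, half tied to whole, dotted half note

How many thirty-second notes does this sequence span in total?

Convert each value to thirty-second notes: whole tied to half (whole + half) = 48; dotted sixteenth = 3; dotted sixteenth = 3; half tied to whole (half + whole) = 48; whole tied to half (whole + half) = 48; half tied to whole (half + whole) = 48; dotted half note = 24.
Total: 48 + 3 + 3 + 48 + 48 + 48 + 24 = 222 thirty-second notes.

222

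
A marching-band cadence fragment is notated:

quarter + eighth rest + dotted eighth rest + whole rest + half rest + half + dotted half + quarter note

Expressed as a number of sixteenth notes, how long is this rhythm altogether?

Working in sixteenth notes: quarter = 4; eighth rest = 2; dotted eighth rest = 3; whole rest = 16; half rest = 8; half = 8; dotted half = 12; quarter note = 4.
Sum: 4 + 2 + 3 + 16 + 8 + 8 + 12 + 4 = 57 sixteenth notes.

57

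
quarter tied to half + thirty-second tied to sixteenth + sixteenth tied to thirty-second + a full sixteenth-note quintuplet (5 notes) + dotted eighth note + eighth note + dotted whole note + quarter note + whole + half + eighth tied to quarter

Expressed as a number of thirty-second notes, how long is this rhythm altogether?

164

In thirty-second notes: quarter tied to half (quarter + half) = 24; thirty-second tied to sixteenth (thirty-second + sixteenth) = 3; sixteenth tied to thirty-second (sixteenth + thirty-second) = 3; a full sixteenth-note quintuplet (5 notes) (five quintuplet sixteenths span one quarter) = 8; dotted eighth note = 6; eighth note = 4; dotted whole note = 48; quarter note = 8; whole = 32; half = 16; eighth tied to quarter (eighth + quarter) = 12.
Total: 24 + 3 + 3 + 8 + 6 + 4 + 48 + 8 + 32 + 16 + 12 = 164 thirty-second notes.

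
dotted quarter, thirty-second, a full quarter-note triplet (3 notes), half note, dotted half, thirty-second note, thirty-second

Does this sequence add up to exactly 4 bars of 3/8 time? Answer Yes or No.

One bar of 3/8 = 12 thirty-second notes, so 4 bars = 48.
Convert each value to thirty-second notes: dotted quarter = 12; thirty-second = 1; a full quarter-note triplet (3 notes) (three triplet quarters span one half) = 16; half note = 16; dotted half = 24; thirty-second note = 1; thirty-second = 1.
Sum: 12 + 1 + 16 + 16 + 24 + 1 + 1 = 71.
71 exceeds 48, so the answer is No.

No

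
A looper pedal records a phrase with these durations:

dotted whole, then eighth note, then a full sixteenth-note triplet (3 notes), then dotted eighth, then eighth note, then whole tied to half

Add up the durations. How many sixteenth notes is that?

57

Each duration in sixteenth notes: dotted whole = 24; eighth note = 2; a full sixteenth-note triplet (3 notes) (three triplet sixteenths span one eighth) = 2; dotted eighth = 3; eighth note = 2; whole tied to half (whole + half) = 24.
Altogether 24 + 2 + 2 + 3 + 2 + 24 = 57 sixteenth notes.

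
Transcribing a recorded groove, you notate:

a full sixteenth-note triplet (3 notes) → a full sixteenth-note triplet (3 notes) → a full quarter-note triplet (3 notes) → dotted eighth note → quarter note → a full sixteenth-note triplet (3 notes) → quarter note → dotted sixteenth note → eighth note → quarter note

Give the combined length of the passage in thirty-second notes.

65

Express everything in thirty-second notes: a full sixteenth-note triplet (3 notes) (three triplet sixteenths span one eighth) = 4; a full sixteenth-note triplet (3 notes) (three triplet sixteenths span one eighth) = 4; a full quarter-note triplet (3 notes) (three triplet quarters span one half) = 16; dotted eighth note = 6; quarter note = 8; a full sixteenth-note triplet (3 notes) (three triplet sixteenths span one eighth) = 4; quarter note = 8; dotted sixteenth note = 3; eighth note = 4; quarter note = 8.
Total: 4 + 4 + 16 + 6 + 8 + 4 + 8 + 3 + 4 + 8 = 65 thirty-second notes.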